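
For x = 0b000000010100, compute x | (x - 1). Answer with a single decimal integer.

23

x = 10100 = 20
x - 1 = 10011
OR    = 10111 = 23
(x | (x - 1) sets all bits below the lowest set bit.)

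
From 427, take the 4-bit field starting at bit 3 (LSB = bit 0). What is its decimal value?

5

v = 0110101011
Shift right by 3: 0110101
Mask low 4 bits: 0101 = 5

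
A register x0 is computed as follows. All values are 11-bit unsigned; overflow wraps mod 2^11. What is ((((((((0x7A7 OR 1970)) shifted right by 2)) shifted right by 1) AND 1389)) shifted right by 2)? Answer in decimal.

25

0x7A7 = 11110100111
1970 = 11110110010
→ OR → 11110110111 = 1975
→ shifted right by 2 → 00111101101 = 493
→ shifted right by 1 → 00011110110 = 246
1389 = 10101101101
→ AND → 00001100100 = 100
→ shifted right by 2 → 00000011001 = 25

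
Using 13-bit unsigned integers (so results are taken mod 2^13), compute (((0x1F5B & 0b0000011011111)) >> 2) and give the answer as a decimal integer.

22

0x1F5B = 1111101011011
0b0000011011111 = 0000011011111
→ & → 0000001011011 = 91
→ >> 2 → 0000000010110 = 22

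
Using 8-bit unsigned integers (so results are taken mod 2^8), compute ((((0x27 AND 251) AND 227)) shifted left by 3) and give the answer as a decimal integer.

24

0x27 = 00100111
251 = 11111011
→ AND → 00100011 = 35
227 = 11100011
→ AND → 00100011 = 35
→ shifted left by 3 (mod 2^8) → 00011000 = 24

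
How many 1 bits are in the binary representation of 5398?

6

5398 = 1010100010110
Count the 1s: 1 + 1 + 1 + 1 + 1 + 1 = 6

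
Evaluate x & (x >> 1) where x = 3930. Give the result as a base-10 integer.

x = 111101011010 = 3930
x>>1 = 011110101101
AND  = 011100001000 = 1800
(x & (x >> 1) has a 1 wherever x has two consecutive 1 bits.)

1800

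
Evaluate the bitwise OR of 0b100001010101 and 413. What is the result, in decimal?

a = 100001010101
413 = 000110011101
 OR → 100111011101 = 2525

2525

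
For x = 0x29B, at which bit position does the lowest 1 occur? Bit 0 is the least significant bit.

0

0x29B = 1010011011
Trailing zeros: 0, so the lowest set bit is bit 0 (value 1).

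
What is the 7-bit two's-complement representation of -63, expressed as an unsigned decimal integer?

63 in 7 bits: 0111111
Invert: 1000000
Add 1:  1000001 = 65
(Check: 2^7 - 63 = 128 - 63 = 65.)

65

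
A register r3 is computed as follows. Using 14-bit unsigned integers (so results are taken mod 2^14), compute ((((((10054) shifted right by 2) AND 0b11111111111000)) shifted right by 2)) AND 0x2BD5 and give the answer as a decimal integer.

10054 = 10011101000110
→ shifted right by 2 → 00100111010001 = 2513
0b11111111111000 = 11111111111000
→ AND → 00100111010000 = 2512
→ shifted right by 2 → 00001001110100 = 628
0x2BD5 = 10101111010101
→ AND → 00001001010100 = 596

596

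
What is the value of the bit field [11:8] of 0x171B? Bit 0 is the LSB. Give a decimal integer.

7

v = 001011100011011
Shift right by 8: 0010111
Mask low 4 bits: 0111 = 7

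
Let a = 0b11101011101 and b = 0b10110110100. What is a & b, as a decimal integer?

a = 11101011101
b = 10110110100
AND → 10100010100 = 1300

1300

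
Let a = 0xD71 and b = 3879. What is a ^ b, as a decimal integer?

0xD71 = 110101110001
3879 = 111100100111
XOR → 001001010110 = 598

598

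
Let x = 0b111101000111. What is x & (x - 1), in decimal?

x = 111101000111 = 3911
x - 1 = 111101000110
AND   = 111101000110 = 3910
(x & (x - 1) clears the lowest set bit of x.)

3910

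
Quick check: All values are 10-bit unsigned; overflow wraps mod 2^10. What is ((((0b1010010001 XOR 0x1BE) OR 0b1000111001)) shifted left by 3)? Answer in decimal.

0b1010010001 = 1010010001
0x1BE = 0110111110
→ XOR → 1100101111 = 815
0b1000111001 = 1000111001
→ OR → 1100111111 = 831
→ shifted left by 3 (mod 2^10) → 0111111000 = 504

504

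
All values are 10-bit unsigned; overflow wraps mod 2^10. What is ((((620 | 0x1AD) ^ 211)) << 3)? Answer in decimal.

620 = 1001101100
0x1AD = 0110101101
→ | → 1111101101 = 1005
211 = 0011010011
→ ^ → 1100111110 = 830
→ << 3 (mod 2^10) → 0111110000 = 496

496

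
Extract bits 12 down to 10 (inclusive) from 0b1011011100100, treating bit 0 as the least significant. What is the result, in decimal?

v = 1011011100100
Shift right by 10: 101
Mask low 3 bits: 101 = 5

5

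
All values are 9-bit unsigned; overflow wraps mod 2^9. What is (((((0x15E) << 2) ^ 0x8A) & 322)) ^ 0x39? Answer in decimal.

0x15E = 101011110
→ << 2 (mod 2^9) → 101111000 = 376
0x8A = 010001010
→ ^ → 111110010 = 498
322 = 101000010
→ & → 101000010 = 322
0x39 = 000111001
→ ^ → 101111011 = 379

379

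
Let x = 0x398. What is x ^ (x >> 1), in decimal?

596

x = 1110011000 = 920
x>>1 = 0111001100
XOR  = 1001010100 = 596
(x ^ (x >> 1) gives the standard binary-reflected Gray code of x.)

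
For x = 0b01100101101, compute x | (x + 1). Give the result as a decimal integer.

x = 1100101101 = 813
x + 1 = 1100101110
OR    = 1100101111 = 815
(x | (x + 1) sets the lowest cleared bit.)

815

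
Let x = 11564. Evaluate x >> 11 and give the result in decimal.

11564 = 10110100101100
shift right by 11 → 00000000000101 = 5
(equivalently, floor(11564 / 2048))

5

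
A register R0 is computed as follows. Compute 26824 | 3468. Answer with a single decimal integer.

28108

26824 = 110100011001000
3468 = 000110110001100
 OR → 110110111001100 = 28108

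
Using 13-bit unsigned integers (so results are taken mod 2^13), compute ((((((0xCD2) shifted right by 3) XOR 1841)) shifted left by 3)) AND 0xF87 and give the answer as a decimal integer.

1280

0xCD2 = 0110011010010
→ shifted right by 3 → 0000110011010 = 410
1841 = 0011100110001
→ XOR → 0011010101011 = 1707
→ shifted left by 3 (mod 2^13) → 1010101011000 = 5464
0xF87 = 0111110000111
→ AND → 0010100000000 = 1280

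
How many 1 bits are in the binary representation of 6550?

6550 = 1100110010110
Count the 1s: 1 + 1 + 1 + 1 + 1 + 1 + 1 = 7

7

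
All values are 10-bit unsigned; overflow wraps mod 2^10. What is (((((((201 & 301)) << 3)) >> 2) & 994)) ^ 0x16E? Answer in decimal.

364

201 = 0011001001
301 = 0100101101
→ & → 0000001001 = 9
→ << 3 (mod 2^10) → 0001001000 = 72
→ >> 2 → 0000010010 = 18
994 = 1111100010
→ & → 0000000010 = 2
0x16E = 0101101110
→ ^ → 0101101100 = 364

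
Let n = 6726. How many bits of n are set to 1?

6726 = 1101001000110
Count the 1s: 1 + 1 + 1 + 1 + 1 + 1 = 6

6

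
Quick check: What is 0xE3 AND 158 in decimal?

130

0xE3 = 11100011
158 = 10011110
AND → 10000010 = 130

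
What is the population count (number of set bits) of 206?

5

206 = 11001110
Count the 1s: 1 + 1 + 1 + 1 + 1 = 5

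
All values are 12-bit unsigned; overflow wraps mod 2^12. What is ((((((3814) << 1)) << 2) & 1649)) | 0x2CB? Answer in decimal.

3814 = 111011100110
→ << 1 (mod 2^12) → 110111001100 = 3532
→ << 2 (mod 2^12) → 011100110000 = 1840
1649 = 011001110001
→ & → 011000110000 = 1584
0x2CB = 001011001011
→ | → 011011111011 = 1787

1787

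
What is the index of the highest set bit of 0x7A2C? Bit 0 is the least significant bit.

0x7A2C = 111101000101100
The topmost 1 is at position 14 (since 2^14 = 16384 ≤ 31276 < 32768).

14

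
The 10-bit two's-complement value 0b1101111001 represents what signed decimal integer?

-135

pattern = 1101111001 (MSB is 1 ⇒ negative)
Invert: 0010000110, add 1 → 0010000111 = 135, so the value is -135.
(Equivalently: 889 - 2^10 = 889 - 1024 = -135.)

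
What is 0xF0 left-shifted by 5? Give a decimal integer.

0xF0 = 0000011110000
shift left by 5 → 1111000000000 = 7680
(equivalently, 240 × 2^5 = 240 × 32)

7680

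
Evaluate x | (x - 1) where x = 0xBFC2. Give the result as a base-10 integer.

x = 1011111111000010 = 49090
x - 1 = 1011111111000001
OR    = 1011111111000011 = 49091
(x | (x - 1) sets all bits below the lowest set bit.)

49091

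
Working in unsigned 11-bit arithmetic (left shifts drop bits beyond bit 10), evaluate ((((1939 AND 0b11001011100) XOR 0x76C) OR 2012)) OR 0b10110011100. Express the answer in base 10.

1939 = 11110010011
0b11001011100 = 11001011100
→ AND → 11000010000 = 1552
0x76C = 11101101100
→ XOR → 00101111100 = 380
2012 = 11111011100
→ OR → 11111111100 = 2044
0b10110011100 = 10110011100
→ OR → 11111111100 = 2044

2044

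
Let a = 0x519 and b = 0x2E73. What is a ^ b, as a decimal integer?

0x519 = 00010100011001
0x2E73 = 10111001110011
XOR → 10101101101010 = 11114

11114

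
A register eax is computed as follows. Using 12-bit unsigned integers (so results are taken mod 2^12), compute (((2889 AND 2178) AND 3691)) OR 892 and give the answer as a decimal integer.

2889 = 101101001001
2178 = 100010000010
→ AND → 100000000000 = 2048
3691 = 111001101011
→ AND → 100000000000 = 2048
892 = 001101111100
→ OR → 101101111100 = 2940

2940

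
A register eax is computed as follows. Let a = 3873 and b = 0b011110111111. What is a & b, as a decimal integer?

1825

3873 = 111100100001
b = 011110111111
AND → 011100100001 = 1825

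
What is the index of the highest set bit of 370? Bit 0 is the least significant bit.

8

370 = 101110010
The topmost 1 is at position 8 (since 2^8 = 256 ≤ 370 < 512).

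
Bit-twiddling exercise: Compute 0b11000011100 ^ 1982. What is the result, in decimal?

a = 11000011100
1982 = 11110111110
XOR → 00110100010 = 418

418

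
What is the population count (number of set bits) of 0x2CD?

6

0x2CD = 1011001101
Count the 1s: 1 + 1 + 1 + 1 + 1 + 1 = 6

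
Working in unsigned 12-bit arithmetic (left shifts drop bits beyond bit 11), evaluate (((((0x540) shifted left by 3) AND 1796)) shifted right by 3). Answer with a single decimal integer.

0x540 = 010101000000
→ shifted left by 3 (mod 2^12) → 101000000000 = 2560
1796 = 011100000100
→ AND → 001000000000 = 512
→ shifted right by 3 → 000001000000 = 64

64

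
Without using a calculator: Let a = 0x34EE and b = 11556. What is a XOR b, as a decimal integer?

6602

0x34EE = 11010011101110
11556 = 10110100100100
XOR → 01100111001010 = 6602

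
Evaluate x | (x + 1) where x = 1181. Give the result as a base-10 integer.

1183

x = 10010011101 = 1181
x + 1 = 10010011110
OR    = 10010011111 = 1183
(x | (x + 1) sets the lowest cleared bit.)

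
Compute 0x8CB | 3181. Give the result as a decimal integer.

3311

0x8CB = 100011001011
3181 = 110001101101
 OR → 110011101111 = 3311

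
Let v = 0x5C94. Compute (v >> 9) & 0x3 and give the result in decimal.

v = 101110010010100
Shift right by 9: 101110
Mask low 2 bits: 10 = 2

2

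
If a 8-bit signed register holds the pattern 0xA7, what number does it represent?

pattern = 10100111 (MSB is 1 ⇒ negative)
Invert: 01011000, add 1 → 01011001 = 89, so the value is -89.
(Equivalently: 167 - 2^8 = 167 - 256 = -89.)

-89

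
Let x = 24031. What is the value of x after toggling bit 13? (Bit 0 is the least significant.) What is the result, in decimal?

x = 0101110111011111
bit 13 is currently 0; toggle it via x ^ (1 << 13) = x ^ 8192
→ 0111110111011111 = 32223

32223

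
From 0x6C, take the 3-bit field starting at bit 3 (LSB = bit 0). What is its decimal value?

v = 001101100
Shift right by 3: 001101
Mask low 3 bits: 101 = 5

5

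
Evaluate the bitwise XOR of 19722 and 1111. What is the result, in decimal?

19722 = 100110100001010
1111 = 000010001010111
XOR → 100100101011101 = 18781

18781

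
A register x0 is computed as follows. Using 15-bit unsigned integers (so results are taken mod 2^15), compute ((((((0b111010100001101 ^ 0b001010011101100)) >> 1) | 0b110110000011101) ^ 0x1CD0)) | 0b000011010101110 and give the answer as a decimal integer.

0b111010100001101 = 111010100001101
0b001010011101100 = 001010011101100
→ ^ → 110000111100001 = 25057
→ >> 1 → 011000011110000 = 12528
0b110110000011101 = 110110000011101
→ | → 111110011111101 = 31997
0x1CD0 = 001110011010000
→ ^ → 110000000101101 = 24621
0b000011010101110 = 000011010101110
→ | → 110011010101111 = 26287

26287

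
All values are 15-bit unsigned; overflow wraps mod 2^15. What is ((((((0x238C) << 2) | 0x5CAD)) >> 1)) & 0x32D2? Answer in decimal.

0x238C = 010001110001100
→ << 2 (mod 2^15) → 000111000110000 = 3632
0x5CAD = 101110010101101
→ | → 101111010111101 = 24253
→ >> 1 → 010111101011110 = 12126
0x32D2 = 011001011010010
→ & → 010001001010010 = 8786

8786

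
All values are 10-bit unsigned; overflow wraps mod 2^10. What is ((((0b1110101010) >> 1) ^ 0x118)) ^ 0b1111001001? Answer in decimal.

0b1110101010 = 1110101010
→ >> 1 → 0111010101 = 469
0x118 = 0100011000
→ ^ → 0011001101 = 205
0b1111001001 = 1111001001
→ ^ → 1100000100 = 772

772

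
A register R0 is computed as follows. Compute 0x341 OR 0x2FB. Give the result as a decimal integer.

0x341 = 1101000001
0x2FB = 1011111011
 OR → 1111111011 = 1019

1019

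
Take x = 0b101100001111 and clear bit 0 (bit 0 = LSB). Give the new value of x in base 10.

2830

x = 101100001111
bit 0 is currently 1; clear it via x & ~(1 << 0) = x & ~1
→ 101100001110 = 2830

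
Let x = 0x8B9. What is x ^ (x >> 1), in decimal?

x = 100010111001 = 2233
x>>1 = 010001011100
XOR  = 110011100101 = 3301
(x ^ (x >> 1) gives the standard binary-reflected Gray code of x.)

3301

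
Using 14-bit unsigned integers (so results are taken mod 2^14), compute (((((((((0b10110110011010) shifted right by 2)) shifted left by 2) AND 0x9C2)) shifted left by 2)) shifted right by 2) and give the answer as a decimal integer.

2432

0b10110110011010 = 10110110011010
→ shifted right by 2 → 00101101100110 = 2918
→ shifted left by 2 (mod 2^14) → 10110110011000 = 11672
0x9C2 = 00100111000010
→ AND → 00100110000000 = 2432
→ shifted left by 2 (mod 2^14) → 10011000000000 = 9728
→ shifted right by 2 → 00100110000000 = 2432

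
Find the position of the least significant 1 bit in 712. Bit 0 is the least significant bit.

3

712 = 1011001000
Trailing zeros: 3, so the lowest set bit is bit 3 (value 8).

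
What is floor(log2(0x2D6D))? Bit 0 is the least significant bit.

0x2D6D = 10110101101101
The topmost 1 is at position 13 (since 2^13 = 8192 ≤ 11629 < 16384).

13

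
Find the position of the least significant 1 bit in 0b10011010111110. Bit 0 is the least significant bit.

1

0b10011010111110 = 10011010111110
Trailing zeros: 1, so the lowest set bit is bit 1 (value 2).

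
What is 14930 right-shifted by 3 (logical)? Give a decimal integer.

1866

14930 = 11101001010010
shift right by 3 → 00011101001010 = 1866
(equivalently, floor(14930 / 8))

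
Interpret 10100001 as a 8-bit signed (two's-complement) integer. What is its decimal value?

-95

pattern = 10100001 (MSB is 1 ⇒ negative)
Invert: 01011110, add 1 → 01011111 = 95, so the value is -95.
(Equivalently: 161 - 2^8 = 161 - 256 = -95.)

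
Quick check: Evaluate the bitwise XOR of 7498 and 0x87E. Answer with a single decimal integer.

5428

7498 = 1110101001010
0x87E = 0100001111110
XOR → 1010100110100 = 5428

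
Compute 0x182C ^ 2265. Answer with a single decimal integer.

4341

0x182C = 1100000101100
2265 = 0100011011001
XOR → 1000011110101 = 4341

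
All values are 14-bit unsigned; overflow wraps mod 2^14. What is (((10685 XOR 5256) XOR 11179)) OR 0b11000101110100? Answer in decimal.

10685 = 10100110111101
5256 = 01010010001000
→ XOR → 11110100110101 = 15669
11179 = 10101110101011
→ XOR → 01011010011110 = 5790
0b11000101110100 = 11000101110100
→ OR → 11011111111110 = 14334

14334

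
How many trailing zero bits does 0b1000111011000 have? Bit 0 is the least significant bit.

3

0b1000111011000 = 1000111011000
Trailing zeros: 3, so the lowest set bit is bit 3 (value 8).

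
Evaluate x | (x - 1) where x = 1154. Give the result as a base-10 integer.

1155

x = 10010000010 = 1154
x - 1 = 10010000001
OR    = 10010000011 = 1155
(x | (x - 1) sets all bits below the lowest set bit.)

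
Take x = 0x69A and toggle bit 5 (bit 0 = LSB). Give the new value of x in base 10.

x = 011010011010
bit 5 is currently 0; toggle it via x ^ (1 << 5) = x ^ 32
→ 011010111010 = 1722

1722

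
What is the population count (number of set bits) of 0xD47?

0xD47 = 110101000111
Count the 1s: 1 + 1 + 1 + 1 + 1 + 1 + 1 = 7

7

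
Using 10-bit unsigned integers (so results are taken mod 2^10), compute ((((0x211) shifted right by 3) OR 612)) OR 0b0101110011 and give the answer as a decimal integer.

0x211 = 1000010001
→ shifted right by 3 → 0001000010 = 66
612 = 1001100100
→ OR → 1001100110 = 614
0b0101110011 = 0101110011
→ OR → 1101110111 = 887

887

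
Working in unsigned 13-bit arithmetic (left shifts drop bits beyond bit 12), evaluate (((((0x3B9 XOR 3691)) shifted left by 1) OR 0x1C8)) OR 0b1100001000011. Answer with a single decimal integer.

7151

0x3B9 = 0001110111001
3691 = 0111001101011
→ XOR → 0110111010010 = 3538
→ shifted left by 1 (mod 2^13) → 1101110100100 = 7076
0x1C8 = 0000111001000
→ OR → 1101111101100 = 7148
0b1100001000011 = 1100001000011
→ OR → 1101111101111 = 7151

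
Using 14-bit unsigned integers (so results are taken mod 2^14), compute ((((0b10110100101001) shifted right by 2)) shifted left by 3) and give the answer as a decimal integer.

0b10110100101001 = 10110100101001
→ shifted right by 2 → 00101101001010 = 2890
→ shifted left by 3 (mod 2^14) → 01101001010000 = 6736

6736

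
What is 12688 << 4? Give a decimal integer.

12688 = 000011000110010000
shift left by 4 → 110001100100000000 = 203008
(equivalently, 12688 × 2^4 = 12688 × 16)

203008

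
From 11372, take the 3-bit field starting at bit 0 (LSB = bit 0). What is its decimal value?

4

v = 010110001101100
Shift right by 0: 010110001101100
Mask low 3 bits: 100 = 4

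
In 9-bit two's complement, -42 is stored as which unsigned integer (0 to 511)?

470

42 in 9 bits: 000101010
Invert: 111010101
Add 1:  111010110 = 470
(Check: 2^9 - 42 = 512 - 42 = 470.)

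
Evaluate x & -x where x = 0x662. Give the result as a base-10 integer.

2

x = 11001100010 = 1634
-x (two's complement) = …00110011110
AND   = 00000000010 = 2
(x & -x isolates the lowest set bit of x.)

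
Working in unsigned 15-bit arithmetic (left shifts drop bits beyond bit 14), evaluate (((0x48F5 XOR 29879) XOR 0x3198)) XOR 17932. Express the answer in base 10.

19414

0x48F5 = 100100011110101
29879 = 111010010110111
→ XOR → 011110001000010 = 15426
0x3198 = 011000110011000
→ XOR → 000110111011010 = 3546
17932 = 100011000001100
→ XOR → 100101111010110 = 19414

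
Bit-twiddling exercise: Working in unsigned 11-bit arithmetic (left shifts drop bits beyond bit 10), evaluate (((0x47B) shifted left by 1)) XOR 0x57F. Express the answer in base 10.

0x47B = 10001111011
→ shifted left by 1 (mod 2^11) → 00011110110 = 246
0x57F = 10101111111
→ XOR → 10110001001 = 1417

1417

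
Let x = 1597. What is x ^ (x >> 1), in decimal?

1315

x = 11000111101 = 1597
x>>1 = 01100011110
XOR  = 10100100011 = 1315
(x ^ (x >> 1) gives the standard binary-reflected Gray code of x.)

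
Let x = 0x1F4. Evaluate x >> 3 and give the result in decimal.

62

0x1F4 = 111110100
shift right by 3 → 000111110 = 62
(equivalently, floor(500 / 8))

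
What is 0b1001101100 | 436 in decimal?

1020

a = 1001101100
436 = 0110110100
 OR → 1111111100 = 1020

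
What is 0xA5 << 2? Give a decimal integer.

660

0xA5 = 0010100101
shift left by 2 → 1010010100 = 660
(equivalently, 165 × 2^2 = 165 × 4)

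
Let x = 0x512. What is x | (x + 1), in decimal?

x = 10100010010 = 1298
x + 1 = 10100010011
OR    = 10100010011 = 1299
(x | (x + 1) sets the lowest cleared bit.)

1299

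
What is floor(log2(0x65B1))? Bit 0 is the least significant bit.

0x65B1 = 110010110110001
The topmost 1 is at position 14 (since 2^14 = 16384 ≤ 26033 < 32768).

14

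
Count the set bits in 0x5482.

0x5482 = 101010010000010
Count the 1s: 1 + 1 + 1 + 1 + 1 = 5

5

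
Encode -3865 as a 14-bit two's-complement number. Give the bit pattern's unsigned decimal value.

12519

3865 in 14 bits: 00111100011001
Invert: 11000011100110
Add 1:  11000011100111 = 12519
(Check: 2^14 - 3865 = 16384 - 3865 = 12519.)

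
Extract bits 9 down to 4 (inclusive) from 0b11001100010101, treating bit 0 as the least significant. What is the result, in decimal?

49

v = 11001100010101
Shift right by 4: 1100110001
Mask low 6 bits: 110001 = 49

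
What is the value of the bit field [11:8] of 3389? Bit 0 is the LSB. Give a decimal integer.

v = 110100111101
Shift right by 8: 1101
Mask low 4 bits: 1101 = 13

13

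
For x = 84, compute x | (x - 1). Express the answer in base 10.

x = 1010100 = 84
x - 1 = 1010011
OR    = 1010111 = 87
(x | (x - 1) sets all bits below the lowest set bit.)

87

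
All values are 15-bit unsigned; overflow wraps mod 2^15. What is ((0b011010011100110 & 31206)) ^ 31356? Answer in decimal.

0b011010011100110 = 011010011100110
31206 = 111100111100110
→ & → 011000011100110 = 12518
31356 = 111101001111100
→ ^ → 100101010011010 = 19098

19098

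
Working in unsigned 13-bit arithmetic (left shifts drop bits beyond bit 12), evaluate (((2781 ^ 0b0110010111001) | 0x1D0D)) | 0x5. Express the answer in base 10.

2781 = 0101011011101
0b0110010111001 = 0110010111001
→ ^ → 0011001100100 = 1636
0x1D0D = 1110100001101
→ | → 1111101101101 = 8045
0x5 = 0000000000101
→ | → 1111101101101 = 8045

8045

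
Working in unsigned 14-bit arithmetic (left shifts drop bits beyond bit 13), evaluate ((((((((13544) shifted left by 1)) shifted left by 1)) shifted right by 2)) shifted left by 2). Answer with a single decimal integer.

5024

13544 = 11010011101000
→ shifted left by 1 (mod 2^14) → 10100111010000 = 10704
→ shifted left by 1 (mod 2^14) → 01001110100000 = 5024
→ shifted right by 2 → 00010011101000 = 1256
→ shifted left by 2 (mod 2^14) → 01001110100000 = 5024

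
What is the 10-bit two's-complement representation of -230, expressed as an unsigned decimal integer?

230 in 10 bits: 0011100110
Invert: 1100011001
Add 1:  1100011010 = 794
(Check: 2^10 - 230 = 1024 - 230 = 794.)

794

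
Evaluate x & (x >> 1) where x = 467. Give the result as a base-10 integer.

x = 111010011 = 467
x>>1 = 011101001
AND  = 011000001 = 193
(x & (x >> 1) has a 1 wherever x has two consecutive 1 bits.)

193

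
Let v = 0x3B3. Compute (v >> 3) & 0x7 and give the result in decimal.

6

v = 001110110011
Shift right by 3: 001110110
Mask low 3 bits: 110 = 6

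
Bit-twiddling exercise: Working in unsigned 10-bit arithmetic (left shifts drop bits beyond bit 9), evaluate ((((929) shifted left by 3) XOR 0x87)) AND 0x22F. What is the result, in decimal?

929 = 1110100001
→ shifted left by 3 (mod 2^10) → 0100001000 = 264
0x87 = 0010000111
→ XOR → 0110001111 = 399
0x22F = 1000101111
→ AND → 0000001111 = 15

15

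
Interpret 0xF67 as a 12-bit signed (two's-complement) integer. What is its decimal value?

-153

pattern = 111101100111 (MSB is 1 ⇒ negative)
Invert: 000010011000, add 1 → 000010011001 = 153, so the value is -153.
(Equivalently: 3943 - 2^12 = 3943 - 4096 = -153.)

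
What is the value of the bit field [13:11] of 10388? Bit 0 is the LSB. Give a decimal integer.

v = 010100010010100
Shift right by 11: 0101
Mask low 3 bits: 101 = 5

5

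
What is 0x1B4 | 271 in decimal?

0x1B4 = 110110100
271 = 100001111
 OR → 110111111 = 447

447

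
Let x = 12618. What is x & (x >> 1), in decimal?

4096

x = 11000101001010 = 12618
x>>1 = 01100010100101
AND  = 01000000000000 = 4096
(x & (x >> 1) has a 1 wherever x has two consecutive 1 bits.)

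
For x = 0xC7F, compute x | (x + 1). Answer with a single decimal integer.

3327

x = 110001111111 = 3199
x + 1 = 110010000000
OR    = 110011111111 = 3327
(x | (x + 1) sets the lowest cleared bit.)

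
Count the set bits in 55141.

55141 = 1101011101100101
Count the 1s: 1 + 1 + 1 + 1 + 1 + 1 + 1 + 1 + 1 + 1 = 10

10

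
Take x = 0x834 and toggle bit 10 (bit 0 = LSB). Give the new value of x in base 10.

x = 100000110100
bit 10 is currently 0; toggle it via x ^ (1 << 10) = x ^ 1024
→ 110000110100 = 3124

3124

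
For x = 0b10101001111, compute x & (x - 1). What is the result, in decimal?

1358

x = 10101001111 = 1359
x - 1 = 10101001110
AND   = 10101001110 = 1358
(x & (x - 1) clears the lowest set bit of x.)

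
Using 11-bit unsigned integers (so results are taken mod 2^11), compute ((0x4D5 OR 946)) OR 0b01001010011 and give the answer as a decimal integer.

2039

0x4D5 = 10011010101
946 = 01110110010
→ OR → 11111110111 = 2039
0b01001010011 = 01001010011
→ OR → 11111110111 = 2039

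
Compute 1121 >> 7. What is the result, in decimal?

1121 = 10001100001
shift right by 7 → 00000001000 = 8
(equivalently, floor(1121 / 128))

8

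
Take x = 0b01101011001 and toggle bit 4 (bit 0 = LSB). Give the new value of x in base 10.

841

x = 01101011001
bit 4 is currently 1; toggle it via x ^ (1 << 4) = x ^ 16
→ 01101001001 = 841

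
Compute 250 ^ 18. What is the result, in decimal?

250 = 11111010
18 = 00010010
XOR → 11101000 = 232

232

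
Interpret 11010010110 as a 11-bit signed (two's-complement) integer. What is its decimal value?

-362

pattern = 11010010110 (MSB is 1 ⇒ negative)
Invert: 00101101001, add 1 → 00101101010 = 362, so the value is -362.
(Equivalently: 1686 - 2^11 = 1686 - 2048 = -362.)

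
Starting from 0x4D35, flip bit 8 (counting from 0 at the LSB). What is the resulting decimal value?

19509

x = 100110100110101
bit 8 is currently 1; toggle it via x ^ (1 << 8) = x ^ 256
→ 100110000110101 = 19509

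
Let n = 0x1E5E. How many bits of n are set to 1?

9

0x1E5E = 1111001011110
Count the 1s: 1 + 1 + 1 + 1 + 1 + 1 + 1 + 1 + 1 = 9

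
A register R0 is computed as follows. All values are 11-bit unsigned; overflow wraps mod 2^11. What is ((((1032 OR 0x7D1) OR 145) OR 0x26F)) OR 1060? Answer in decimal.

1032 = 10000001000
0x7D1 = 11111010001
→ OR → 11111011001 = 2009
145 = 00010010001
→ OR → 11111011001 = 2009
0x26F = 01001101111
→ OR → 11111111111 = 2047
1060 = 10000100100
→ OR → 11111111111 = 2047

2047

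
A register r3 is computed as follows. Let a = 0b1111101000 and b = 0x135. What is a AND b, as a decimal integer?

a = 1111101000
0x135 = 0100110101
AND → 0100100000 = 288

288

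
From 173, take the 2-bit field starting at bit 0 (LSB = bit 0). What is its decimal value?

1

v = 010101101
Shift right by 0: 010101101
Mask low 2 bits: 01 = 1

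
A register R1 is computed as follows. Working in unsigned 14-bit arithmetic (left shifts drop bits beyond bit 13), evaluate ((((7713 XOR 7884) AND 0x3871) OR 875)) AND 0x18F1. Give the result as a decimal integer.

7713 = 01111000100001
7884 = 01111011001100
→ XOR → 00000011101101 = 237
0x3871 = 11100001110001
→ AND → 00000001100001 = 97
875 = 00001101101011
→ OR → 00001101101011 = 875
0x18F1 = 01100011110001
→ AND → 00000001100001 = 97

97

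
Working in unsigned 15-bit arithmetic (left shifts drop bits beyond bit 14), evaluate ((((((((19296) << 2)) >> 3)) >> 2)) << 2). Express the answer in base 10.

1456

19296 = 100101101100000
→ << 2 (mod 2^15) → 010110110000000 = 11648
→ >> 3 → 000010110110000 = 1456
→ >> 2 → 000000101101100 = 364
→ << 2 (mod 2^15) → 000010110110000 = 1456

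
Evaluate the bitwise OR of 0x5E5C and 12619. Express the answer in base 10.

0x5E5C = 101111001011100
12619 = 011000101001011
 OR → 111111101011111 = 32607

32607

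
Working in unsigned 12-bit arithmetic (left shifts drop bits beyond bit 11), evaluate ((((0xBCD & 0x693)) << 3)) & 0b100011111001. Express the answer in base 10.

0xBCD = 101111001101
0x693 = 011010010011
→ & → 001010000001 = 641
→ << 3 (mod 2^12) → 010000001000 = 1032
0b100011111001 = 100011111001
→ & → 000000001000 = 8

8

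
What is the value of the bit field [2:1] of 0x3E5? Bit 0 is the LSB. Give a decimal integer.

v = 1111100101
Shift right by 1: 111110010
Mask low 2 bits: 10 = 2

2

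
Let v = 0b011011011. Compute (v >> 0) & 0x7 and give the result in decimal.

3

v = 011011011
Shift right by 0: 011011011
Mask low 3 bits: 011 = 3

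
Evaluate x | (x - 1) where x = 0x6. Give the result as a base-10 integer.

7

x = 110 = 6
x - 1 = 101
OR    = 111 = 7
(x | (x - 1) sets all bits below the lowest set bit.)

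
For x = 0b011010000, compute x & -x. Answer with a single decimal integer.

x = 11010000 = 208
-x (two's complement) = …00110000
AND   = 00010000 = 16
(x & -x isolates the lowest set bit of x.)

16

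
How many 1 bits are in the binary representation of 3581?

3581 = 110111111101
Count the 1s: 1 + 1 + 1 + 1 + 1 + 1 + 1 + 1 + 1 + 1 = 10

10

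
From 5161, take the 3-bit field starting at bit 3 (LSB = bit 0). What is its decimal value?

v = 1010000101001
Shift right by 3: 1010000101
Mask low 3 bits: 101 = 5

5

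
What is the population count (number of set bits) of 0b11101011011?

n = 11101011011
Count the 1s: 1 + 1 + 1 + 1 + 1 + 1 + 1 + 1 = 8

8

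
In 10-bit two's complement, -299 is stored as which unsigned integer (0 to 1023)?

299 in 10 bits: 0100101011
Invert: 1011010100
Add 1:  1011010101 = 725
(Check: 2^10 - 299 = 1024 - 299 = 725.)

725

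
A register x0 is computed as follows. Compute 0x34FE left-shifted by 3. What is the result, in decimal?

0x34FE = 00011010011111110
shift left by 3 → 11010011111110000 = 108528
(equivalently, 13566 × 2^3 = 13566 × 8)

108528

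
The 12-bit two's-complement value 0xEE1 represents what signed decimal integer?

pattern = 111011100001 (MSB is 1 ⇒ negative)
Invert: 000100011110, add 1 → 000100011111 = 287, so the value is -287.
(Equivalently: 3809 - 2^12 = 3809 - 4096 = -287.)

-287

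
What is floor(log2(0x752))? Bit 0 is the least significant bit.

10

0x752 = 11101010010
The topmost 1 is at position 10 (since 2^10 = 1024 ≤ 1874 < 2048).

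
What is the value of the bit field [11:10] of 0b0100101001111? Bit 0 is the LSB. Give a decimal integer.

v = 0100101001111
Shift right by 10: 010
Mask low 2 bits: 10 = 2

2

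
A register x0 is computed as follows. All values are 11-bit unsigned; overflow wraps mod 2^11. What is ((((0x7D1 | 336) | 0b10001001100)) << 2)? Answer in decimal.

1908

0x7D1 = 11111010001
336 = 00101010000
→ | → 11111010001 = 2001
0b10001001100 = 10001001100
→ | → 11111011101 = 2013
→ << 2 (mod 2^11) → 11101110100 = 1908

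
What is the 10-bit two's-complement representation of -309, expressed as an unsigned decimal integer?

715

309 in 10 bits: 0100110101
Invert: 1011001010
Add 1:  1011001011 = 715
(Check: 2^10 - 309 = 1024 - 309 = 715.)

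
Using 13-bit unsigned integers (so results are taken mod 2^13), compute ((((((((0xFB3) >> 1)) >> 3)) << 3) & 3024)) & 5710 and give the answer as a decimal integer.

576

0xFB3 = 0111110110011
→ >> 1 → 0011111011001 = 2009
→ >> 3 → 0000011111011 = 251
→ << 3 (mod 2^13) → 0011111011000 = 2008
3024 = 0101111010000
→ & → 0001111010000 = 976
5710 = 1011001001110
→ & → 0001001000000 = 576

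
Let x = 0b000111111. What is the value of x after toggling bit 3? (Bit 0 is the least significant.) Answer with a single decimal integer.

x = 000111111
bit 3 is currently 1; toggle it via x ^ (1 << 3) = x ^ 8
→ 000110111 = 55

55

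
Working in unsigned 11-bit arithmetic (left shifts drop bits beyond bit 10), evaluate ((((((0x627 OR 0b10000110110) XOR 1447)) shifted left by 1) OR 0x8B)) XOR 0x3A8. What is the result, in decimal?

1027

0x627 = 11000100111
0b10000110110 = 10000110110
→ OR → 11000110111 = 1591
1447 = 10110100111
→ XOR → 01110010000 = 912
→ shifted left by 1 (mod 2^11) → 11100100000 = 1824
0x8B = 00010001011
→ OR → 11110101011 = 1963
0x3A8 = 01110101000
→ XOR → 10000000011 = 1027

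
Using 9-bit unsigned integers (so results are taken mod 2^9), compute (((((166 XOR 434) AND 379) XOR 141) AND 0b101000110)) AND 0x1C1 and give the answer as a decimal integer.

256

166 = 010100110
434 = 110110010
→ XOR → 100010100 = 276
379 = 101111011
→ AND → 100010000 = 272
141 = 010001101
→ XOR → 110011101 = 413
0b101000110 = 101000110
→ AND → 100000100 = 260
0x1C1 = 111000001
→ AND → 100000000 = 256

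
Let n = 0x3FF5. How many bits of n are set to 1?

0x3FF5 = 11111111110101
Count the 1s: 1 + 1 + 1 + 1 + 1 + 1 + 1 + 1 + 1 + 1 + 1 + 1 = 12

12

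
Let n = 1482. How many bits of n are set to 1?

6

1482 = 10111001010
Count the 1s: 1 + 1 + 1 + 1 + 1 + 1 = 6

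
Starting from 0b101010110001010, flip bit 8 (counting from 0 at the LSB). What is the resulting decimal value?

x = 101010110001010
bit 8 is currently 1; toggle it via x ^ (1 << 8) = x ^ 256
→ 101010010001010 = 21642

21642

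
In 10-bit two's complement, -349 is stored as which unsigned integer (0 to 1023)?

349 in 10 bits: 0101011101
Invert: 1010100010
Add 1:  1010100011 = 675
(Check: 2^10 - 349 = 1024 - 349 = 675.)

675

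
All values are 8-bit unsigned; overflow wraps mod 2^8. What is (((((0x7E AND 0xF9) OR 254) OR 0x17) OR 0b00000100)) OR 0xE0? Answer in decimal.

255

0x7E = 01111110
0xF9 = 11111001
→ AND → 01111000 = 120
254 = 11111110
→ OR → 11111110 = 254
0x17 = 00010111
→ OR → 11111111 = 255
0b00000100 = 00000100
→ OR → 11111111 = 255
0xE0 = 11100000
→ OR → 11111111 = 255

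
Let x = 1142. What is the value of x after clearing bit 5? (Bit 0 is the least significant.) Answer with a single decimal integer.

1110

x = 010001110110
bit 5 is currently 1; clear it via x & ~(1 << 5) = x & ~32
→ 010001010110 = 1110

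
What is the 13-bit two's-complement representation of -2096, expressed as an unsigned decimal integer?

6096

2096 in 13 bits: 0100000110000
Invert: 1011111001111
Add 1:  1011111010000 = 6096
(Check: 2^13 - 2096 = 8192 - 2096 = 6096.)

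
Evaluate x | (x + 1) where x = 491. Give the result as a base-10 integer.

x = 111101011 = 491
x + 1 = 111101100
OR    = 111101111 = 495
(x | (x + 1) sets the lowest cleared bit.)

495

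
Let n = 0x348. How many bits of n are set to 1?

0x348 = 1101001000
Count the 1s: 1 + 1 + 1 + 1 = 4

4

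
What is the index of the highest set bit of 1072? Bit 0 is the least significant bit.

1072 = 10000110000
The topmost 1 is at position 10 (since 2^10 = 1024 ≤ 1072 < 2048).

10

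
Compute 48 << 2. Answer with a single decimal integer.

192

48 = 00110000
shift left by 2 → 11000000 = 192
(equivalently, 48 × 2^2 = 48 × 4)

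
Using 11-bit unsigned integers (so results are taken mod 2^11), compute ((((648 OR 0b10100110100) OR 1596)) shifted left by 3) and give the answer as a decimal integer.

648 = 01010001000
0b10100110100 = 10100110100
→ OR → 11110111100 = 1980
1596 = 11000111100
→ OR → 11110111100 = 1980
→ shifted left by 3 (mod 2^11) → 10111100000 = 1504

1504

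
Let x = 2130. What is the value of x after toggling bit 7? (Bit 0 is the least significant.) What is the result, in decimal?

x = 100001010010
bit 7 is currently 0; toggle it via x ^ (1 << 7) = x ^ 128
→ 100011010010 = 2258

2258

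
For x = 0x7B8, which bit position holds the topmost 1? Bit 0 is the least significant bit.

0x7B8 = 11110111000
The topmost 1 is at position 10 (since 2^10 = 1024 ≤ 1976 < 2048).

10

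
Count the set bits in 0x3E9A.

9

0x3E9A = 11111010011010
Count the 1s: 1 + 1 + 1 + 1 + 1 + 1 + 1 + 1 + 1 = 9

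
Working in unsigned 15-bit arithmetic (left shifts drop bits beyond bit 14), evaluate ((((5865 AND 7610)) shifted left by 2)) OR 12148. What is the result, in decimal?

32756

5865 = 001011011101001
7610 = 001110110111010
→ AND → 001010010101000 = 5288
→ shifted left by 2 (mod 2^15) → 101001010100000 = 21152
12148 = 010111101110100
→ OR → 111111111110100 = 32756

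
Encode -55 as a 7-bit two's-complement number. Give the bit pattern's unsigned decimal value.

73

55 in 7 bits: 0110111
Invert: 1001000
Add 1:  1001001 = 73
(Check: 2^7 - 55 = 128 - 55 = 73.)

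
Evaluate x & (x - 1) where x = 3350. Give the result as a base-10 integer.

x = 110100010110 = 3350
x - 1 = 110100010101
AND   = 110100010100 = 3348
(x & (x - 1) clears the lowest set bit of x.)

3348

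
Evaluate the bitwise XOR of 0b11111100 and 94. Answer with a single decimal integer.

162

a = 11111100
94 = 01011110
XOR → 10100010 = 162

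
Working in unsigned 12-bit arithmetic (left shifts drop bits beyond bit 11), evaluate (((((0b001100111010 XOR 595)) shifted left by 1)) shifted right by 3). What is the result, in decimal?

90

0b001100111010 = 001100111010
595 = 001001010011
→ XOR → 000101101001 = 361
→ shifted left by 1 (mod 2^12) → 001011010010 = 722
→ shifted right by 3 → 000001011010 = 90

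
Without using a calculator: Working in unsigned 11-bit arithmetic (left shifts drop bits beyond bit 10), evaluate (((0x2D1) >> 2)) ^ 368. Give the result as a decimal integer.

0x2D1 = 01011010001
→ >> 2 → 00010110100 = 180
368 = 00101110000
→ ^ → 00111000100 = 452

452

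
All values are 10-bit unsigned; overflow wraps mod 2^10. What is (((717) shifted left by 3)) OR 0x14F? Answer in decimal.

879

717 = 1011001101
→ shifted left by 3 (mod 2^10) → 1001101000 = 616
0x14F = 0101001111
→ OR → 1101101111 = 879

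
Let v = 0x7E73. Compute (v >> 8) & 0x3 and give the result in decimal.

v = 0111111001110011
Shift right by 8: 01111110
Mask low 2 bits: 10 = 2

2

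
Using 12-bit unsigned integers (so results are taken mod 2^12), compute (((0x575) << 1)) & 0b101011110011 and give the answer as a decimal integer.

2786

0x575 = 010101110101
→ << 1 (mod 2^12) → 101011101010 = 2794
0b101011110011 = 101011110011
→ & → 101011100010 = 2786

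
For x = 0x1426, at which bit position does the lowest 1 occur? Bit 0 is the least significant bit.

0x1426 = 1010000100110
Trailing zeros: 1, so the lowest set bit is bit 1 (value 2).

1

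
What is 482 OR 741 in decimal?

482 = 0111100010
741 = 1011100101
 OR → 1111100111 = 999

999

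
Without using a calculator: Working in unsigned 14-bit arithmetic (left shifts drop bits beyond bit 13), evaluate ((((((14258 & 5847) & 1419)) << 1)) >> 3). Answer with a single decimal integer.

14258 = 11011110110010
5847 = 01011011010111
→ & → 01011010010010 = 5778
1419 = 00010110001011
→ & → 00010010000010 = 1154
→ << 1 (mod 2^14) → 00100100000100 = 2308
→ >> 3 → 00000100100000 = 288

288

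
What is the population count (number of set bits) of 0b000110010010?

4

n = 110010010
Count the 1s: 1 + 1 + 1 + 1 = 4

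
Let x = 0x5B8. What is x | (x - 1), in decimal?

1471

x = 10110111000 = 1464
x - 1 = 10110110111
OR    = 10110111111 = 1471
(x | (x - 1) sets all bits below the lowest set bit.)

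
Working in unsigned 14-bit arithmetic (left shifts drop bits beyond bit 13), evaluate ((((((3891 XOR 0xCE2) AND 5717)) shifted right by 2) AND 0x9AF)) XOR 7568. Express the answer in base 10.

3891 = 00111100110011
0xCE2 = 00110011100010
→ XOR → 00001111010001 = 977
5717 = 01011001010101
→ AND → 00001001010001 = 593
→ shifted right by 2 → 00000010010100 = 148
0x9AF = 00100110101111
→ AND → 00000010000100 = 132
7568 = 01110110010000
→ XOR → 01110100010100 = 7444

7444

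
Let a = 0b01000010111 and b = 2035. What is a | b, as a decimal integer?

a = 01000010111
2035 = 11111110011
 OR → 11111110111 = 2039

2039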